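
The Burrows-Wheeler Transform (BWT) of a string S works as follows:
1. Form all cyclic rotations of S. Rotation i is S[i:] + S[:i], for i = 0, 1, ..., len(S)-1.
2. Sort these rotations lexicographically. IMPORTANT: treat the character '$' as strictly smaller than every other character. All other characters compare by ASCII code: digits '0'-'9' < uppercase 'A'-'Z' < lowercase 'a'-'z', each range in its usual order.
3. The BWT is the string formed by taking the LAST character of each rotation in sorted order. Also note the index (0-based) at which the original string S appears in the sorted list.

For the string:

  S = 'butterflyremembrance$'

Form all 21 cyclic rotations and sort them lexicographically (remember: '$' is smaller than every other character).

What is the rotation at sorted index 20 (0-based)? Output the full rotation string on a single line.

Answer: yremembrance$butterfl

Derivation:
All 21 rotations (rotation i = S[i:]+S[:i]):
  rot[0] = butterflyremembrance$
  rot[1] = utterflyremembrance$b
  rot[2] = tterflyremembrance$bu
  rot[3] = terflyremembrance$but
  rot[4] = erflyremembrance$butt
  rot[5] = rflyremembrance$butte
  rot[6] = flyremembrance$butter
  rot[7] = lyremembrance$butterf
  rot[8] = yremembrance$butterfl
  rot[9] = remembrance$butterfly
  rot[10] = emembrance$butterflyr
  rot[11] = membrance$butterflyre
  rot[12] = embrance$butterflyrem
  rot[13] = mbrance$butterflyreme
  rot[14] = brance$butterflyremem
  rot[15] = rance$butterflyrememb
  rot[16] = ance$butterflyremembr
  rot[17] = nce$butterflyremembra
  rot[18] = ce$butterflyremembran
  rot[19] = e$butterflyremembranc
  rot[20] = $butterflyremembrance
Sorted (with $ < everything):
  sorted[0] = $butterflyremembrance
  sorted[1] = ance$butterflyremembr
  sorted[2] = brance$butterflyremem
  sorted[3] = butterflyremembrance$
  sorted[4] = ce$butterflyremembran
  sorted[5] = e$butterflyremembranc
  sorted[6] = embrance$butterflyrem
  sorted[7] = emembrance$butterflyr
  sorted[8] = erflyremembrance$butt
  sorted[9] = flyremembrance$butter
  sorted[10] = lyremembrance$butterf
  sorted[11] = mbrance$butterflyreme
  sorted[12] = membrance$butterflyre
  sorted[13] = nce$butterflyremembra
  sorted[14] = rance$butterflyrememb
  sorted[15] = remembrance$butterfly
  sorted[16] = rflyremembrance$butte
  sorted[17] = terflyremembrance$but
  sorted[18] = tterflyremembrance$bu
  sorted[19] = utterflyremembrance$b
  sorted[20] = yremembrance$butterfl
sorted[20] = yremembrance$butterfl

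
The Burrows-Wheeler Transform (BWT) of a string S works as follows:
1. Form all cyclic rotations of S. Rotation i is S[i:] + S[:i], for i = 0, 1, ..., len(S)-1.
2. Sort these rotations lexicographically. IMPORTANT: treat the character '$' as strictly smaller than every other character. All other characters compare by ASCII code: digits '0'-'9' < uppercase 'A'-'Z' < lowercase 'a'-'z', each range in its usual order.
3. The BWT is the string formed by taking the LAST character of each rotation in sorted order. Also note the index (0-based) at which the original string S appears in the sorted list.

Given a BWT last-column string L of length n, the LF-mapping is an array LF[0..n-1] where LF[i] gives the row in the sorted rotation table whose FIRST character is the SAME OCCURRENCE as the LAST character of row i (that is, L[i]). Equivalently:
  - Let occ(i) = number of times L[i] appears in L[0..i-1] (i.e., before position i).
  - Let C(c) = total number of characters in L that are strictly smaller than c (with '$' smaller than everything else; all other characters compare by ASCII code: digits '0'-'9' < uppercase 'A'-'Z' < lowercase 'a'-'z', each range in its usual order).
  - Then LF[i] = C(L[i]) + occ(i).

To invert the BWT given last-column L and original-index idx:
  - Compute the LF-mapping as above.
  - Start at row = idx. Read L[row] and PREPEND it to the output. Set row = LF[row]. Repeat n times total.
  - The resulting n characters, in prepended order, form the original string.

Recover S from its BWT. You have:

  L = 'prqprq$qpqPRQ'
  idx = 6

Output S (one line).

Answer: pqpRrPqqqQrp$

Derivation:
LF mapping: 4 11 7 5 12 8 0 9 6 10 1 3 2
Walk LF starting at row 6, prepending L[row]:
  step 1: row=6, L[6]='$', prepend. Next row=LF[6]=0
  step 2: row=0, L[0]='p', prepend. Next row=LF[0]=4
  step 3: row=4, L[4]='r', prepend. Next row=LF[4]=12
  step 4: row=12, L[12]='Q', prepend. Next row=LF[12]=2
  step 5: row=2, L[2]='q', prepend. Next row=LF[2]=7
  step 6: row=7, L[7]='q', prepend. Next row=LF[7]=9
  step 7: row=9, L[9]='q', prepend. Next row=LF[9]=10
  step 8: row=10, L[10]='P', prepend. Next row=LF[10]=1
  step 9: row=1, L[1]='r', prepend. Next row=LF[1]=11
  step 10: row=11, L[11]='R', prepend. Next row=LF[11]=3
  step 11: row=3, L[3]='p', prepend. Next row=LF[3]=5
  step 12: row=5, L[5]='q', prepend. Next row=LF[5]=8
  step 13: row=8, L[8]='p', prepend. Next row=LF[8]=6
Reversed output: pqpRrPqqqQrp$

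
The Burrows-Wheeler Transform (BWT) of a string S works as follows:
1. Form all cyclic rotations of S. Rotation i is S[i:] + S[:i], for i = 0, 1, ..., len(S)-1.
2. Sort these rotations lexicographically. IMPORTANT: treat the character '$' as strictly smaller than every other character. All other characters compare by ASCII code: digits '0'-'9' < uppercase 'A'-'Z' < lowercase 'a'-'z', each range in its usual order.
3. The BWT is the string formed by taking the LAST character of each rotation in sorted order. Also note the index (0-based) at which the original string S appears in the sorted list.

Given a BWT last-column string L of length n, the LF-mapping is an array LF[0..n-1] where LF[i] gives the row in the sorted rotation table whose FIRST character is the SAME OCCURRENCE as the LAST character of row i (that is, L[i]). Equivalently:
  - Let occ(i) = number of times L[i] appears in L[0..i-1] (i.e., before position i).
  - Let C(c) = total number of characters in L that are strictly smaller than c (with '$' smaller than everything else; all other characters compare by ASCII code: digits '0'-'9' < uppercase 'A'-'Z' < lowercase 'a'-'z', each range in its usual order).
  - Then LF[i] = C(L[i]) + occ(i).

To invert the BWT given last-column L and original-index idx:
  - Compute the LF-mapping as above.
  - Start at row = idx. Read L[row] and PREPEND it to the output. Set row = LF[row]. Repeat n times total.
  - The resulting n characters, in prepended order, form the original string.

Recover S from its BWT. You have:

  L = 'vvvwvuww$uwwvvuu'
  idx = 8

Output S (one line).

Answer: vuwwuwvwvuvwvuv$

Derivation:
LF mapping: 5 6 7 11 8 1 12 13 0 2 14 15 9 10 3 4
Walk LF starting at row 8, prepending L[row]:
  step 1: row=8, L[8]='$', prepend. Next row=LF[8]=0
  step 2: row=0, L[0]='v', prepend. Next row=LF[0]=5
  step 3: row=5, L[5]='u', prepend. Next row=LF[5]=1
  step 4: row=1, L[1]='v', prepend. Next row=LF[1]=6
  step 5: row=6, L[6]='w', prepend. Next row=LF[6]=12
  step 6: row=12, L[12]='v', prepend. Next row=LF[12]=9
  step 7: row=9, L[9]='u', prepend. Next row=LF[9]=2
  step 8: row=2, L[2]='v', prepend. Next row=LF[2]=7
  step 9: row=7, L[7]='w', prepend. Next row=LF[7]=13
  step 10: row=13, L[13]='v', prepend. Next row=LF[13]=10
  step 11: row=10, L[10]='w', prepend. Next row=LF[10]=14
  step 12: row=14, L[14]='u', prepend. Next row=LF[14]=3
  step 13: row=3, L[3]='w', prepend. Next row=LF[3]=11
  step 14: row=11, L[11]='w', prepend. Next row=LF[11]=15
  step 15: row=15, L[15]='u', prepend. Next row=LF[15]=4
  step 16: row=4, L[4]='v', prepend. Next row=LF[4]=8
Reversed output: vuwwuwvwvuvwvuv$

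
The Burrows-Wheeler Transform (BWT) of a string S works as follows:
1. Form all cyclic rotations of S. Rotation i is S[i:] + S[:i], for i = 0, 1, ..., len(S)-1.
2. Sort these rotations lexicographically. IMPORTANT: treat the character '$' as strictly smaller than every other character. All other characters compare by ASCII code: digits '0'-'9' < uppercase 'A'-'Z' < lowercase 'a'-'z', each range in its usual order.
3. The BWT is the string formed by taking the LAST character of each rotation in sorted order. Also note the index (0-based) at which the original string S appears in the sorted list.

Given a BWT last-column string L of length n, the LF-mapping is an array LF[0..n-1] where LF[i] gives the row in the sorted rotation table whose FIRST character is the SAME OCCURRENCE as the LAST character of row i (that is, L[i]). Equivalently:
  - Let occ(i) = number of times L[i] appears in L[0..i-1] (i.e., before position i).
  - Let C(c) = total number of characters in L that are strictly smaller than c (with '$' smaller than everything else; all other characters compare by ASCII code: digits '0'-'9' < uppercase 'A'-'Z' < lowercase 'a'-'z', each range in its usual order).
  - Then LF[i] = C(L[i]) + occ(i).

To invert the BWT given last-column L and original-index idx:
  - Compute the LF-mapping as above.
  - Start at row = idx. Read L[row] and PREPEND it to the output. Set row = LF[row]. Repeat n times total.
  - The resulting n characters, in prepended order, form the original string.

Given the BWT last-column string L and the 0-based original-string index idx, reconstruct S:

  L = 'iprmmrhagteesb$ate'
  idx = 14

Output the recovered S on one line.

LF mapping: 9 12 13 10 11 14 8 1 7 16 4 5 15 3 0 2 17 6
Walk LF starting at row 14, prepending L[row]:
  step 1: row=14, L[14]='$', prepend. Next row=LF[14]=0
  step 2: row=0, L[0]='i', prepend. Next row=LF[0]=9
  step 3: row=9, L[9]='t', prepend. Next row=LF[9]=16
  step 4: row=16, L[16]='t', prepend. Next row=LF[16]=17
  step 5: row=17, L[17]='e', prepend. Next row=LF[17]=6
  step 6: row=6, L[6]='h', prepend. Next row=LF[6]=8
  step 7: row=8, L[8]='g', prepend. Next row=LF[8]=7
  step 8: row=7, L[7]='a', prepend. Next row=LF[7]=1
  step 9: row=1, L[1]='p', prepend. Next row=LF[1]=12
  step 10: row=12, L[12]='s', prepend. Next row=LF[12]=15
  step 11: row=15, L[15]='a', prepend. Next row=LF[15]=2
  step 12: row=2, L[2]='r', prepend. Next row=LF[2]=13
  step 13: row=13, L[13]='b', prepend. Next row=LF[13]=3
  step 14: row=3, L[3]='m', prepend. Next row=LF[3]=10
  step 15: row=10, L[10]='e', prepend. Next row=LF[10]=4
  step 16: row=4, L[4]='m', prepend. Next row=LF[4]=11
  step 17: row=11, L[11]='e', prepend. Next row=LF[11]=5
  step 18: row=5, L[5]='r', prepend. Next row=LF[5]=14
Reversed output: remembraspaghetti$

Answer: remembraspaghetti$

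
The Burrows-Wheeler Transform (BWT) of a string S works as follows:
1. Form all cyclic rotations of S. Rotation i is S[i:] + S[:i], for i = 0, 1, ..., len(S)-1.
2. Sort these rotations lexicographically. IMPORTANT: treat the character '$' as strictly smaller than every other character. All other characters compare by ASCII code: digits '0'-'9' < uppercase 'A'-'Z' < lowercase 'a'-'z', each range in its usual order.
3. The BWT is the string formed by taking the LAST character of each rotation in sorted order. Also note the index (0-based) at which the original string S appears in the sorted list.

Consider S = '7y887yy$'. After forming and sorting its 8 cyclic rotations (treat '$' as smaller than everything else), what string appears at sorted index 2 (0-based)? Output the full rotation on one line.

Answer: 7yy$7y88

Derivation:
All 8 rotations (rotation i = S[i:]+S[:i]):
  rot[0] = 7y887yy$
  rot[1] = y887yy$7
  rot[2] = 887yy$7y
  rot[3] = 87yy$7y8
  rot[4] = 7yy$7y88
  rot[5] = yy$7y887
  rot[6] = y$7y887y
  rot[7] = $7y887yy
Sorted (with $ < everything):
  sorted[0] = $7y887yy
  sorted[1] = 7y887yy$
  sorted[2] = 7yy$7y88
  sorted[3] = 87yy$7y8
  sorted[4] = 887yy$7y
  sorted[5] = y$7y887y
  sorted[6] = y887yy$7
  sorted[7] = yy$7y887
sorted[2] = 7yy$7y88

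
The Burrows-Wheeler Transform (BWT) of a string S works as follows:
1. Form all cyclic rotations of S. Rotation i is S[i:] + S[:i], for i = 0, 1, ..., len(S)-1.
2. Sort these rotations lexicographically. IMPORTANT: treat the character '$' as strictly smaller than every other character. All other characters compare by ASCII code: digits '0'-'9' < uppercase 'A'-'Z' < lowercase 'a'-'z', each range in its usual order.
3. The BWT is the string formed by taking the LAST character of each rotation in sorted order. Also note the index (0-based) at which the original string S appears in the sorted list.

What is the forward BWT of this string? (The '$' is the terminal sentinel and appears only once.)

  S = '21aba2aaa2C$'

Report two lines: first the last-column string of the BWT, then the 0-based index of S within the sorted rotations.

Answer: C2$aa2aba21a
2

Derivation:
All 12 rotations (rotation i = S[i:]+S[:i]):
  rot[0] = 21aba2aaa2C$
  rot[1] = 1aba2aaa2C$2
  rot[2] = aba2aaa2C$21
  rot[3] = ba2aaa2C$21a
  rot[4] = a2aaa2C$21ab
  rot[5] = 2aaa2C$21aba
  rot[6] = aaa2C$21aba2
  rot[7] = aa2C$21aba2a
  rot[8] = a2C$21aba2aa
  rot[9] = 2C$21aba2aaa
  rot[10] = C$21aba2aaa2
  rot[11] = $21aba2aaa2C
Sorted (with $ < everything):
  sorted[0] = $21aba2aaa2C  (last char: 'C')
  sorted[1] = 1aba2aaa2C$2  (last char: '2')
  sorted[2] = 21aba2aaa2C$  (last char: '$')
  sorted[3] = 2C$21aba2aaa  (last char: 'a')
  sorted[4] = 2aaa2C$21aba  (last char: 'a')
  sorted[5] = C$21aba2aaa2  (last char: '2')
  sorted[6] = a2C$21aba2aa  (last char: 'a')
  sorted[7] = a2aaa2C$21ab  (last char: 'b')
  sorted[8] = aa2C$21aba2a  (last char: 'a')
  sorted[9] = aaa2C$21aba2  (last char: '2')
  sorted[10] = aba2aaa2C$21  (last char: '1')
  sorted[11] = ba2aaa2C$21a  (last char: 'a')
Last column: C2$aa2aba21a
Original string S is at sorted index 2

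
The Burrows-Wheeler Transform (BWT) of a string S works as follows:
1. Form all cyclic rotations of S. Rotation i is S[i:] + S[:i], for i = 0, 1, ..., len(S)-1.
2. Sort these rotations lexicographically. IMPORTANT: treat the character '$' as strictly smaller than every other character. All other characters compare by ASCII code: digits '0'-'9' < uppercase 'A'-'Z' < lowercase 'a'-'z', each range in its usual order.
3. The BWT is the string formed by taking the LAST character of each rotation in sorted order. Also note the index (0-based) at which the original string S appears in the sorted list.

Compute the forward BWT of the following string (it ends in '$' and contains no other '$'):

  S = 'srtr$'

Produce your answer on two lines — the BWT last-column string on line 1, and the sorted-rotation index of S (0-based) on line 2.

Answer: rts$r
3

Derivation:
All 5 rotations (rotation i = S[i:]+S[:i]):
  rot[0] = srtr$
  rot[1] = rtr$s
  rot[2] = tr$sr
  rot[3] = r$srt
  rot[4] = $srtr
Sorted (with $ < everything):
  sorted[0] = $srtr  (last char: 'r')
  sorted[1] = r$srt  (last char: 't')
  sorted[2] = rtr$s  (last char: 's')
  sorted[3] = srtr$  (last char: '$')
  sorted[4] = tr$sr  (last char: 'r')
Last column: rts$r
Original string S is at sorted index 3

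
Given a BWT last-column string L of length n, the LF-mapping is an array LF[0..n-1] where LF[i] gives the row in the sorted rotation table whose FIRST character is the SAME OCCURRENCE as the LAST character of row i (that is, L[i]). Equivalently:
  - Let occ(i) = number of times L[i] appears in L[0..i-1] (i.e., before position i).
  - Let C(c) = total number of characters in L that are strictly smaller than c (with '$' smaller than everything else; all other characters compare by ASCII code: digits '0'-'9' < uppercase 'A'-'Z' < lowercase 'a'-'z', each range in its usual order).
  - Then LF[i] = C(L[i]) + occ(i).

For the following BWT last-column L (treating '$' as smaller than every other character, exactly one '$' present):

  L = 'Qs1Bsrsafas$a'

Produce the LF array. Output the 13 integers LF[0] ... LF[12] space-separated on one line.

Char counts: '$':1, '1':1, 'B':1, 'Q':1, 'a':3, 'f':1, 'r':1, 's':4
C (first-col start): C('$')=0, C('1')=1, C('B')=2, C('Q')=3, C('a')=4, C('f')=7, C('r')=8, C('s')=9
L[0]='Q': occ=0, LF[0]=C('Q')+0=3+0=3
L[1]='s': occ=0, LF[1]=C('s')+0=9+0=9
L[2]='1': occ=0, LF[2]=C('1')+0=1+0=1
L[3]='B': occ=0, LF[3]=C('B')+0=2+0=2
L[4]='s': occ=1, LF[4]=C('s')+1=9+1=10
L[5]='r': occ=0, LF[5]=C('r')+0=8+0=8
L[6]='s': occ=2, LF[6]=C('s')+2=9+2=11
L[7]='a': occ=0, LF[7]=C('a')+0=4+0=4
L[8]='f': occ=0, LF[8]=C('f')+0=7+0=7
L[9]='a': occ=1, LF[9]=C('a')+1=4+1=5
L[10]='s': occ=3, LF[10]=C('s')+3=9+3=12
L[11]='$': occ=0, LF[11]=C('$')+0=0+0=0
L[12]='a': occ=2, LF[12]=C('a')+2=4+2=6

Answer: 3 9 1 2 10 8 11 4 7 5 12 0 6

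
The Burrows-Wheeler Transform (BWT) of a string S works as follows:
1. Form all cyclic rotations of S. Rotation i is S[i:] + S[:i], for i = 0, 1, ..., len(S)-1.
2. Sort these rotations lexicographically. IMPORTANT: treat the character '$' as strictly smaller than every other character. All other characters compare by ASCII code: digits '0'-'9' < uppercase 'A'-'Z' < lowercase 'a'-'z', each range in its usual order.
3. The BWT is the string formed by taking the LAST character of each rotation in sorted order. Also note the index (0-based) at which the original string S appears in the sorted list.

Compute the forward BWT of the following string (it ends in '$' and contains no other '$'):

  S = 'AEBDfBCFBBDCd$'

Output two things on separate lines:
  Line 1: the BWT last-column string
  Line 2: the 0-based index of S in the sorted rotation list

Answer: d$FfBEBDBBACCD
1

Derivation:
All 14 rotations (rotation i = S[i:]+S[:i]):
  rot[0] = AEBDfBCFBBDCd$
  rot[1] = EBDfBCFBBDCd$A
  rot[2] = BDfBCFBBDCd$AE
  rot[3] = DfBCFBBDCd$AEB
  rot[4] = fBCFBBDCd$AEBD
  rot[5] = BCFBBDCd$AEBDf
  rot[6] = CFBBDCd$AEBDfB
  rot[7] = FBBDCd$AEBDfBC
  rot[8] = BBDCd$AEBDfBCF
  rot[9] = BDCd$AEBDfBCFB
  rot[10] = DCd$AEBDfBCFBB
  rot[11] = Cd$AEBDfBCFBBD
  rot[12] = d$AEBDfBCFBBDC
  rot[13] = $AEBDfBCFBBDCd
Sorted (with $ < everything):
  sorted[0] = $AEBDfBCFBBDCd  (last char: 'd')
  sorted[1] = AEBDfBCFBBDCd$  (last char: '$')
  sorted[2] = BBDCd$AEBDfBCF  (last char: 'F')
  sorted[3] = BCFBBDCd$AEBDf  (last char: 'f')
  sorted[4] = BDCd$AEBDfBCFB  (last char: 'B')
  sorted[5] = BDfBCFBBDCd$AE  (last char: 'E')
  sorted[6] = CFBBDCd$AEBDfB  (last char: 'B')
  sorted[7] = Cd$AEBDfBCFBBD  (last char: 'D')
  sorted[8] = DCd$AEBDfBCFBB  (last char: 'B')
  sorted[9] = DfBCFBBDCd$AEB  (last char: 'B')
  sorted[10] = EBDfBCFBBDCd$A  (last char: 'A')
  sorted[11] = FBBDCd$AEBDfBC  (last char: 'C')
  sorted[12] = d$AEBDfBCFBBDC  (last char: 'C')
  sorted[13] = fBCFBBDCd$AEBD  (last char: 'D')
Last column: d$FfBEBDBBACCD
Original string S is at sorted index 1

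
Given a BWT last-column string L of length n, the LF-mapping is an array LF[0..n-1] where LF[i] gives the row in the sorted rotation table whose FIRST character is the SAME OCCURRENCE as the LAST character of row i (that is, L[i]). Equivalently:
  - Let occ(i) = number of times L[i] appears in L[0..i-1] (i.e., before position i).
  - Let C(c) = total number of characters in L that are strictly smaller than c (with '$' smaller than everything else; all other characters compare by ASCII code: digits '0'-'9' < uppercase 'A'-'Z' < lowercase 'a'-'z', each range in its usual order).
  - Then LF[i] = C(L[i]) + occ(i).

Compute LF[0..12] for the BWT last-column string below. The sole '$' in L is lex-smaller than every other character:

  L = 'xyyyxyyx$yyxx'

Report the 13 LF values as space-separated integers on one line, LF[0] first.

Char counts: '$':1, 'x':5, 'y':7
C (first-col start): C('$')=0, C('x')=1, C('y')=6
L[0]='x': occ=0, LF[0]=C('x')+0=1+0=1
L[1]='y': occ=0, LF[1]=C('y')+0=6+0=6
L[2]='y': occ=1, LF[2]=C('y')+1=6+1=7
L[3]='y': occ=2, LF[3]=C('y')+2=6+2=8
L[4]='x': occ=1, LF[4]=C('x')+1=1+1=2
L[5]='y': occ=3, LF[5]=C('y')+3=6+3=9
L[6]='y': occ=4, LF[6]=C('y')+4=6+4=10
L[7]='x': occ=2, LF[7]=C('x')+2=1+2=3
L[8]='$': occ=0, LF[8]=C('$')+0=0+0=0
L[9]='y': occ=5, LF[9]=C('y')+5=6+5=11
L[10]='y': occ=6, LF[10]=C('y')+6=6+6=12
L[11]='x': occ=3, LF[11]=C('x')+3=1+3=4
L[12]='x': occ=4, LF[12]=C('x')+4=1+4=5

Answer: 1 6 7 8 2 9 10 3 0 11 12 4 5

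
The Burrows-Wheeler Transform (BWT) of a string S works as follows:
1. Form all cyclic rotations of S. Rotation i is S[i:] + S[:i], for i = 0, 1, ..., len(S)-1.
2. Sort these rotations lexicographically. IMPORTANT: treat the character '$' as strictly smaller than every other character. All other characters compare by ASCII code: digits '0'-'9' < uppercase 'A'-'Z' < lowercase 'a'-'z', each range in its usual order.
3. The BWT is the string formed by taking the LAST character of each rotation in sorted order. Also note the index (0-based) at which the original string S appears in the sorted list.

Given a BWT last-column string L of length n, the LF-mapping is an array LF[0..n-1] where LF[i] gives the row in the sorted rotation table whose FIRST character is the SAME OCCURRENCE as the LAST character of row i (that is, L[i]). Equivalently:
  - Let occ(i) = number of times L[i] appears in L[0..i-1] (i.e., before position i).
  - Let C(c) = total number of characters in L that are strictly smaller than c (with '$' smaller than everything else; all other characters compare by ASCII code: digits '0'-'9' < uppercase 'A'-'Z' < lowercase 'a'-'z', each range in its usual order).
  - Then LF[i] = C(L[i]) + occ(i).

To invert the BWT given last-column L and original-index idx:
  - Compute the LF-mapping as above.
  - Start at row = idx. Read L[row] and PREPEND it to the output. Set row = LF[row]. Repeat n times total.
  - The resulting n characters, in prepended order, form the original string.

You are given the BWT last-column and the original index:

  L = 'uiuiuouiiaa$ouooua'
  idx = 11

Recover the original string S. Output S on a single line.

LF mapping: 12 4 13 5 14 8 15 6 7 1 2 0 9 16 10 11 17 3
Walk LF starting at row 11, prepending L[row]:
  step 1: row=11, L[11]='$', prepend. Next row=LF[11]=0
  step 2: row=0, L[0]='u', prepend. Next row=LF[0]=12
  step 3: row=12, L[12]='o', prepend. Next row=LF[12]=9
  step 4: row=9, L[9]='a', prepend. Next row=LF[9]=1
  step 5: row=1, L[1]='i', prepend. Next row=LF[1]=4
  step 6: row=4, L[4]='u', prepend. Next row=LF[4]=14
  step 7: row=14, L[14]='o', prepend. Next row=LF[14]=10
  step 8: row=10, L[10]='a', prepend. Next row=LF[10]=2
  step 9: row=2, L[2]='u', prepend. Next row=LF[2]=13
  step 10: row=13, L[13]='u', prepend. Next row=LF[13]=16
  step 11: row=16, L[16]='u', prepend. Next row=LF[16]=17
  step 12: row=17, L[17]='a', prepend. Next row=LF[17]=3
  step 13: row=3, L[3]='i', prepend. Next row=LF[3]=5
  step 14: row=5, L[5]='o', prepend. Next row=LF[5]=8
  step 15: row=8, L[8]='i', prepend. Next row=LF[8]=7
  step 16: row=7, L[7]='i', prepend. Next row=LF[7]=6
  step 17: row=6, L[6]='u', prepend. Next row=LF[6]=15
  step 18: row=15, L[15]='o', prepend. Next row=LF[15]=11
Reversed output: ouiioiauuuaouiaou$

Answer: ouiioiauuuaouiaou$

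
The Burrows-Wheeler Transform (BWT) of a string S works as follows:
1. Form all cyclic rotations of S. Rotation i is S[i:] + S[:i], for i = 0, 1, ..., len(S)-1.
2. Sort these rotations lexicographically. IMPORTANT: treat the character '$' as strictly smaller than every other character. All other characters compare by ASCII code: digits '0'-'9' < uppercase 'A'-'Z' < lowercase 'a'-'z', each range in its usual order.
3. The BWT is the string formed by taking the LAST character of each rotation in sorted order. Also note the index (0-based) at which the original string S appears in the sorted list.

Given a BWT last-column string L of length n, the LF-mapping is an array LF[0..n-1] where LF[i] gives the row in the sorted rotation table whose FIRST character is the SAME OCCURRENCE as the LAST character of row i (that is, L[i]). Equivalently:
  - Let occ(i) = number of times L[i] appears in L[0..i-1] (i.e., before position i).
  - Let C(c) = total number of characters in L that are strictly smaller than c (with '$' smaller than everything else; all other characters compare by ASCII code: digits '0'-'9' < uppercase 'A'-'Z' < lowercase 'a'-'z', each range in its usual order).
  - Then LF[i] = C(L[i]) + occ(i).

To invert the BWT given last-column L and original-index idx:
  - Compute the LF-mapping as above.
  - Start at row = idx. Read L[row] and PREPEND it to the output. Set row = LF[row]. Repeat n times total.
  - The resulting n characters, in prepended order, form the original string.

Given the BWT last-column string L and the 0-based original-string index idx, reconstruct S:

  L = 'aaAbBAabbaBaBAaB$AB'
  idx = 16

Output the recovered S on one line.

Answer: bAaBbBaaaAABAbBaBa$

Derivation:
LF mapping: 10 11 1 16 5 2 12 17 18 13 6 14 7 3 15 8 0 4 9
Walk LF starting at row 16, prepending L[row]:
  step 1: row=16, L[16]='$', prepend. Next row=LF[16]=0
  step 2: row=0, L[0]='a', prepend. Next row=LF[0]=10
  step 3: row=10, L[10]='B', prepend. Next row=LF[10]=6
  step 4: row=6, L[6]='a', prepend. Next row=LF[6]=12
  step 5: row=12, L[12]='B', prepend. Next row=LF[12]=7
  step 6: row=7, L[7]='b', prepend. Next row=LF[7]=17
  step 7: row=17, L[17]='A', prepend. Next row=LF[17]=4
  step 8: row=4, L[4]='B', prepend. Next row=LF[4]=5
  step 9: row=5, L[5]='A', prepend. Next row=LF[5]=2
  step 10: row=2, L[2]='A', prepend. Next row=LF[2]=1
  step 11: row=1, L[1]='a', prepend. Next row=LF[1]=11
  step 12: row=11, L[11]='a', prepend. Next row=LF[11]=14
  step 13: row=14, L[14]='a', prepend. Next row=LF[14]=15
  step 14: row=15, L[15]='B', prepend. Next row=LF[15]=8
  step 15: row=8, L[8]='b', prepend. Next row=LF[8]=18
  step 16: row=18, L[18]='B', prepend. Next row=LF[18]=9
  step 17: row=9, L[9]='a', prepend. Next row=LF[9]=13
  step 18: row=13, L[13]='A', prepend. Next row=LF[13]=3
  step 19: row=3, L[3]='b', prepend. Next row=LF[3]=16
Reversed output: bAaBbBaaaAABAbBaBa$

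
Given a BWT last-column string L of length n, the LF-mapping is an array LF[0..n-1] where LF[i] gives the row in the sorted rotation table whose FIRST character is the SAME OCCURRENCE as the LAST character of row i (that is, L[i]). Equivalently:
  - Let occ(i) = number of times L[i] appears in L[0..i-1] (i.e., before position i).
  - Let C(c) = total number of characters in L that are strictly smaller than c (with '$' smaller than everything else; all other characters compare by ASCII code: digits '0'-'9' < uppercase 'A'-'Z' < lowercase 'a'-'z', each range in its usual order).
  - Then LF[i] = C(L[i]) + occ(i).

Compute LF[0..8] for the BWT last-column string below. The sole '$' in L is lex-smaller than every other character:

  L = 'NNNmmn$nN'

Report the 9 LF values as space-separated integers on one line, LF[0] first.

Char counts: '$':1, 'N':4, 'm':2, 'n':2
C (first-col start): C('$')=0, C('N')=1, C('m')=5, C('n')=7
L[0]='N': occ=0, LF[0]=C('N')+0=1+0=1
L[1]='N': occ=1, LF[1]=C('N')+1=1+1=2
L[2]='N': occ=2, LF[2]=C('N')+2=1+2=3
L[3]='m': occ=0, LF[3]=C('m')+0=5+0=5
L[4]='m': occ=1, LF[4]=C('m')+1=5+1=6
L[5]='n': occ=0, LF[5]=C('n')+0=7+0=7
L[6]='$': occ=0, LF[6]=C('$')+0=0+0=0
L[7]='n': occ=1, LF[7]=C('n')+1=7+1=8
L[8]='N': occ=3, LF[8]=C('N')+3=1+3=4

Answer: 1 2 3 5 6 7 0 8 4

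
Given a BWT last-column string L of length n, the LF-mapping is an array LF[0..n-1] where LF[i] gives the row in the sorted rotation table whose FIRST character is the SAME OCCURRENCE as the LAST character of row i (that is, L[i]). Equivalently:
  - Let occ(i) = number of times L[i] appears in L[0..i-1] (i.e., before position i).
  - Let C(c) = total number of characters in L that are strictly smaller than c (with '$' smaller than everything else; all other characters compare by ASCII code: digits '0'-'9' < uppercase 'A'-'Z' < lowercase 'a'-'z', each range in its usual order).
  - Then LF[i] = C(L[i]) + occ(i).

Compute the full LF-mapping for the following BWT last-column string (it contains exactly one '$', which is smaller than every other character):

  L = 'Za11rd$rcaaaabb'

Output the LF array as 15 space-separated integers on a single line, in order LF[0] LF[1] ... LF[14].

Char counts: '$':1, '1':2, 'Z':1, 'a':5, 'b':2, 'c':1, 'd':1, 'r':2
C (first-col start): C('$')=0, C('1')=1, C('Z')=3, C('a')=4, C('b')=9, C('c')=11, C('d')=12, C('r')=13
L[0]='Z': occ=0, LF[0]=C('Z')+0=3+0=3
L[1]='a': occ=0, LF[1]=C('a')+0=4+0=4
L[2]='1': occ=0, LF[2]=C('1')+0=1+0=1
L[3]='1': occ=1, LF[3]=C('1')+1=1+1=2
L[4]='r': occ=0, LF[4]=C('r')+0=13+0=13
L[5]='d': occ=0, LF[5]=C('d')+0=12+0=12
L[6]='$': occ=0, LF[6]=C('$')+0=0+0=0
L[7]='r': occ=1, LF[7]=C('r')+1=13+1=14
L[8]='c': occ=0, LF[8]=C('c')+0=11+0=11
L[9]='a': occ=1, LF[9]=C('a')+1=4+1=5
L[10]='a': occ=2, LF[10]=C('a')+2=4+2=6
L[11]='a': occ=3, LF[11]=C('a')+3=4+3=7
L[12]='a': occ=4, LF[12]=C('a')+4=4+4=8
L[13]='b': occ=0, LF[13]=C('b')+0=9+0=9
L[14]='b': occ=1, LF[14]=C('b')+1=9+1=10

Answer: 3 4 1 2 13 12 0 14 11 5 6 7 8 9 10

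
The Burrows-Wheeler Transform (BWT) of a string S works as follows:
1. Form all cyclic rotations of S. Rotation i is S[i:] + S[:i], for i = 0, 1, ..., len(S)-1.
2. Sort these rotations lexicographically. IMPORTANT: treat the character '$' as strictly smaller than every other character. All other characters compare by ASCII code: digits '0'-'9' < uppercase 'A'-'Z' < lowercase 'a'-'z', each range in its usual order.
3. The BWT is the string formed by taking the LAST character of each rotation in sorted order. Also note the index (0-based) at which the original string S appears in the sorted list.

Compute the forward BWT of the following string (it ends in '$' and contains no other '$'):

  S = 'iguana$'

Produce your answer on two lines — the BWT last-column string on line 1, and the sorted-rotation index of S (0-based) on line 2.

Answer: anui$ag
4

Derivation:
All 7 rotations (rotation i = S[i:]+S[:i]):
  rot[0] = iguana$
  rot[1] = guana$i
  rot[2] = uana$ig
  rot[3] = ana$igu
  rot[4] = na$igua
  rot[5] = a$iguan
  rot[6] = $iguana
Sorted (with $ < everything):
  sorted[0] = $iguana  (last char: 'a')
  sorted[1] = a$iguan  (last char: 'n')
  sorted[2] = ana$igu  (last char: 'u')
  sorted[3] = guana$i  (last char: 'i')
  sorted[4] = iguana$  (last char: '$')
  sorted[5] = na$igua  (last char: 'a')
  sorted[6] = uana$ig  (last char: 'g')
Last column: anui$ag
Original string S is at sorted index 4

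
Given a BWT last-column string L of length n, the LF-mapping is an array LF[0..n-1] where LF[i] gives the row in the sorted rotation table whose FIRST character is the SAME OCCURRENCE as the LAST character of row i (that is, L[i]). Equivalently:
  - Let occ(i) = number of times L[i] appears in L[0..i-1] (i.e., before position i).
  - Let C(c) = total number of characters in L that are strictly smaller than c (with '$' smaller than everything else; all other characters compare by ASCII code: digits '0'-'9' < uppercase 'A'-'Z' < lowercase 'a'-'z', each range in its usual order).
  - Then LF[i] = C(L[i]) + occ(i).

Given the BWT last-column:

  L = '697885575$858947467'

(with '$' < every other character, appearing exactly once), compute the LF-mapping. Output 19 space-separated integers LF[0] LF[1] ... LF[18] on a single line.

Char counts: '$':1, '4':2, '5':4, '6':2, '7':4, '8':4, '9':2
C (first-col start): C('$')=0, C('4')=1, C('5')=3, C('6')=7, C('7')=9, C('8')=13, C('9')=17
L[0]='6': occ=0, LF[0]=C('6')+0=7+0=7
L[1]='9': occ=0, LF[1]=C('9')+0=17+0=17
L[2]='7': occ=0, LF[2]=C('7')+0=9+0=9
L[3]='8': occ=0, LF[3]=C('8')+0=13+0=13
L[4]='8': occ=1, LF[4]=C('8')+1=13+1=14
L[5]='5': occ=0, LF[5]=C('5')+0=3+0=3
L[6]='5': occ=1, LF[6]=C('5')+1=3+1=4
L[7]='7': occ=1, LF[7]=C('7')+1=9+1=10
L[8]='5': occ=2, LF[8]=C('5')+2=3+2=5
L[9]='$': occ=0, LF[9]=C('$')+0=0+0=0
L[10]='8': occ=2, LF[10]=C('8')+2=13+2=15
L[11]='5': occ=3, LF[11]=C('5')+3=3+3=6
L[12]='8': occ=3, LF[12]=C('8')+3=13+3=16
L[13]='9': occ=1, LF[13]=C('9')+1=17+1=18
L[14]='4': occ=0, LF[14]=C('4')+0=1+0=1
L[15]='7': occ=2, LF[15]=C('7')+2=9+2=11
L[16]='4': occ=1, LF[16]=C('4')+1=1+1=2
L[17]='6': occ=1, LF[17]=C('6')+1=7+1=8
L[18]='7': occ=3, LF[18]=C('7')+3=9+3=12

Answer: 7 17 9 13 14 3 4 10 5 0 15 6 16 18 1 11 2 8 12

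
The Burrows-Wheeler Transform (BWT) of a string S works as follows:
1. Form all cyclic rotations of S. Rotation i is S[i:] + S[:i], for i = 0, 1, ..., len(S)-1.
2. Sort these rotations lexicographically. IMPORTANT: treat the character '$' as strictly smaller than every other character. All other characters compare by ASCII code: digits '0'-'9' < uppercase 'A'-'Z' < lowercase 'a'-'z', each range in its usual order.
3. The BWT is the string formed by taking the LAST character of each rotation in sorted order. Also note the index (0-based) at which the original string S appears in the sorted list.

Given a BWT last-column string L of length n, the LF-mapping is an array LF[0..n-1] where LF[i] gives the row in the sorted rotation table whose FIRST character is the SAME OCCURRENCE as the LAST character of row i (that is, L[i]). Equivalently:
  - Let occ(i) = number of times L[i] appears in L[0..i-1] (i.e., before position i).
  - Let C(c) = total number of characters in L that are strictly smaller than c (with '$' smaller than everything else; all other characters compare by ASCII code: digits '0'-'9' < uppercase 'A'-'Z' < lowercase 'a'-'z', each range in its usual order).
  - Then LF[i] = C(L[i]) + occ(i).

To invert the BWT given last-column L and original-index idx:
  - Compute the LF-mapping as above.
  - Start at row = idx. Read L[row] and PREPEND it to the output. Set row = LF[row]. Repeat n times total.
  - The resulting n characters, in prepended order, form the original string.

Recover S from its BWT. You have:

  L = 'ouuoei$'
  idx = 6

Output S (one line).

Answer: uiueoo$

Derivation:
LF mapping: 3 5 6 4 1 2 0
Walk LF starting at row 6, prepending L[row]:
  step 1: row=6, L[6]='$', prepend. Next row=LF[6]=0
  step 2: row=0, L[0]='o', prepend. Next row=LF[0]=3
  step 3: row=3, L[3]='o', prepend. Next row=LF[3]=4
  step 4: row=4, L[4]='e', prepend. Next row=LF[4]=1
  step 5: row=1, L[1]='u', prepend. Next row=LF[1]=5
  step 6: row=5, L[5]='i', prepend. Next row=LF[5]=2
  step 7: row=2, L[2]='u', prepend. Next row=LF[2]=6
Reversed output: uiueoo$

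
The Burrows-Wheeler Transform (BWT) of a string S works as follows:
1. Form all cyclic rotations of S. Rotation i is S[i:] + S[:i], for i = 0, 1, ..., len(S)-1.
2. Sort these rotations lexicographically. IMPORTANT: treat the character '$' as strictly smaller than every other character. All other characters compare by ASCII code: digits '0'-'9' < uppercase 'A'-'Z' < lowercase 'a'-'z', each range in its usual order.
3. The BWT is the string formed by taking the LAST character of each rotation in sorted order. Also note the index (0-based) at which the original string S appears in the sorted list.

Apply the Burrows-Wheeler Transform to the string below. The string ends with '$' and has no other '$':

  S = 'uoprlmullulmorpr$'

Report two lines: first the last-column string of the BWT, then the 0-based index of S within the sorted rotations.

All 17 rotations (rotation i = S[i:]+S[:i]):
  rot[0] = uoprlmullulmorpr$
  rot[1] = oprlmullulmorpr$u
  rot[2] = prlmullulmorpr$uo
  rot[3] = rlmullulmorpr$uop
  rot[4] = lmullulmorpr$uopr
  rot[5] = mullulmorpr$uoprl
  rot[6] = ullulmorpr$uoprlm
  rot[7] = llulmorpr$uoprlmu
  rot[8] = lulmorpr$uoprlmul
  rot[9] = ulmorpr$uoprlmull
  rot[10] = lmorpr$uoprlmullu
  rot[11] = morpr$uoprlmullul
  rot[12] = orpr$uoprlmullulm
  rot[13] = rpr$uoprlmullulmo
  rot[14] = pr$uoprlmullulmor
  rot[15] = r$uoprlmullulmorp
  rot[16] = $uoprlmullulmorpr
Sorted (with $ < everything):
  sorted[0] = $uoprlmullulmorpr  (last char: 'r')
  sorted[1] = llulmorpr$uoprlmu  (last char: 'u')
  sorted[2] = lmorpr$uoprlmullu  (last char: 'u')
  sorted[3] = lmullulmorpr$uopr  (last char: 'r')
  sorted[4] = lulmorpr$uoprlmul  (last char: 'l')
  sorted[5] = morpr$uoprlmullul  (last char: 'l')
  sorted[6] = mullulmorpr$uoprl  (last char: 'l')
  sorted[7] = oprlmullulmorpr$u  (last char: 'u')
  sorted[8] = orpr$uoprlmullulm  (last char: 'm')
  sorted[9] = pr$uoprlmullulmor  (last char: 'r')
  sorted[10] = prlmullulmorpr$uo  (last char: 'o')
  sorted[11] = r$uoprlmullulmorp  (last char: 'p')
  sorted[12] = rlmullulmorpr$uop  (last char: 'p')
  sorted[13] = rpr$uoprlmullulmo  (last char: 'o')
  sorted[14] = ullulmorpr$uoprlm  (last char: 'm')
  sorted[15] = ulmorpr$uoprlmull  (last char: 'l')
  sorted[16] = uoprlmullulmorpr$  (last char: '$')
Last column: ruurlllumroppoml$
Original string S is at sorted index 16

Answer: ruurlllumroppoml$
16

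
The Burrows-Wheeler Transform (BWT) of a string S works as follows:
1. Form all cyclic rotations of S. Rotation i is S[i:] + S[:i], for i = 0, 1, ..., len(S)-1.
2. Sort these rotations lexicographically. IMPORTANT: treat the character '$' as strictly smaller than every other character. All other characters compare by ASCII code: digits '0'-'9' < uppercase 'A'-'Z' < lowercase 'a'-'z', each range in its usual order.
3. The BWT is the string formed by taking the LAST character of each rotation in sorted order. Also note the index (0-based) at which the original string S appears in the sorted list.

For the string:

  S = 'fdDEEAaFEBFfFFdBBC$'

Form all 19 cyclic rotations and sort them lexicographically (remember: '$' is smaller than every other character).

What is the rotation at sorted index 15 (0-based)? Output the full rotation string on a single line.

All 19 rotations (rotation i = S[i:]+S[:i]):
  rot[0] = fdDEEAaFEBFfFFdBBC$
  rot[1] = dDEEAaFEBFfFFdBBC$f
  rot[2] = DEEAaFEBFfFFdBBC$fd
  rot[3] = EEAaFEBFfFFdBBC$fdD
  rot[4] = EAaFEBFfFFdBBC$fdDE
  rot[5] = AaFEBFfFFdBBC$fdDEE
  rot[6] = aFEBFfFFdBBC$fdDEEA
  rot[7] = FEBFfFFdBBC$fdDEEAa
  rot[8] = EBFfFFdBBC$fdDEEAaF
  rot[9] = BFfFFdBBC$fdDEEAaFE
  rot[10] = FfFFdBBC$fdDEEAaFEB
  rot[11] = fFFdBBC$fdDEEAaFEBF
  rot[12] = FFdBBC$fdDEEAaFEBFf
  rot[13] = FdBBC$fdDEEAaFEBFfF
  rot[14] = dBBC$fdDEEAaFEBFfFF
  rot[15] = BBC$fdDEEAaFEBFfFFd
  rot[16] = BC$fdDEEAaFEBFfFFdB
  rot[17] = C$fdDEEAaFEBFfFFdBB
  rot[18] = $fdDEEAaFEBFfFFdBBC
Sorted (with $ < everything):
  sorted[0] = $fdDEEAaFEBFfFFdBBC
  sorted[1] = AaFEBFfFFdBBC$fdDEE
  sorted[2] = BBC$fdDEEAaFEBFfFFd
  sorted[3] = BC$fdDEEAaFEBFfFFdB
  sorted[4] = BFfFFdBBC$fdDEEAaFE
  sorted[5] = C$fdDEEAaFEBFfFFdBB
  sorted[6] = DEEAaFEBFfFFdBBC$fd
  sorted[7] = EAaFEBFfFFdBBC$fdDE
  sorted[8] = EBFfFFdBBC$fdDEEAaF
  sorted[9] = EEAaFEBFfFFdBBC$fdD
  sorted[10] = FEBFfFFdBBC$fdDEEAa
  sorted[11] = FFdBBC$fdDEEAaFEBFf
  sorted[12] = FdBBC$fdDEEAaFEBFfF
  sorted[13] = FfFFdBBC$fdDEEAaFEB
  sorted[14] = aFEBFfFFdBBC$fdDEEA
  sorted[15] = dBBC$fdDEEAaFEBFfFF
  sorted[16] = dDEEAaFEBFfFFdBBC$f
  sorted[17] = fFFdBBC$fdDEEAaFEBF
  sorted[18] = fdDEEAaFEBFfFFdBBC$
sorted[15] = dBBC$fdDEEAaFEBFfFF

Answer: dBBC$fdDEEAaFEBFfFF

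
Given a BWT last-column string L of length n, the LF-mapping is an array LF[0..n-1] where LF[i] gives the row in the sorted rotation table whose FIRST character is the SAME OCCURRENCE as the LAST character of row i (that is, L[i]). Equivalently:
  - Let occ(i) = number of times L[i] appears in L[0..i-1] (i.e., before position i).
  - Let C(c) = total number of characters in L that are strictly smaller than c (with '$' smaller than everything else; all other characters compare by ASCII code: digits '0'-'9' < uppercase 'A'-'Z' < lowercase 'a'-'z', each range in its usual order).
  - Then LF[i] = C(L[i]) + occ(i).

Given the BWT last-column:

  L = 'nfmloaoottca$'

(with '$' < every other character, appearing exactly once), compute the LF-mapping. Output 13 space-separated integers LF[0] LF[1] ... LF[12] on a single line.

Char counts: '$':1, 'a':2, 'c':1, 'f':1, 'l':1, 'm':1, 'n':1, 'o':3, 't':2
C (first-col start): C('$')=0, C('a')=1, C('c')=3, C('f')=4, C('l')=5, C('m')=6, C('n')=7, C('o')=8, C('t')=11
L[0]='n': occ=0, LF[0]=C('n')+0=7+0=7
L[1]='f': occ=0, LF[1]=C('f')+0=4+0=4
L[2]='m': occ=0, LF[2]=C('m')+0=6+0=6
L[3]='l': occ=0, LF[3]=C('l')+0=5+0=5
L[4]='o': occ=0, LF[4]=C('o')+0=8+0=8
L[5]='a': occ=0, LF[5]=C('a')+0=1+0=1
L[6]='o': occ=1, LF[6]=C('o')+1=8+1=9
L[7]='o': occ=2, LF[7]=C('o')+2=8+2=10
L[8]='t': occ=0, LF[8]=C('t')+0=11+0=11
L[9]='t': occ=1, LF[9]=C('t')+1=11+1=12
L[10]='c': occ=0, LF[10]=C('c')+0=3+0=3
L[11]='a': occ=1, LF[11]=C('a')+1=1+1=2
L[12]='$': occ=0, LF[12]=C('$')+0=0+0=0

Answer: 7 4 6 5 8 1 9 10 11 12 3 2 0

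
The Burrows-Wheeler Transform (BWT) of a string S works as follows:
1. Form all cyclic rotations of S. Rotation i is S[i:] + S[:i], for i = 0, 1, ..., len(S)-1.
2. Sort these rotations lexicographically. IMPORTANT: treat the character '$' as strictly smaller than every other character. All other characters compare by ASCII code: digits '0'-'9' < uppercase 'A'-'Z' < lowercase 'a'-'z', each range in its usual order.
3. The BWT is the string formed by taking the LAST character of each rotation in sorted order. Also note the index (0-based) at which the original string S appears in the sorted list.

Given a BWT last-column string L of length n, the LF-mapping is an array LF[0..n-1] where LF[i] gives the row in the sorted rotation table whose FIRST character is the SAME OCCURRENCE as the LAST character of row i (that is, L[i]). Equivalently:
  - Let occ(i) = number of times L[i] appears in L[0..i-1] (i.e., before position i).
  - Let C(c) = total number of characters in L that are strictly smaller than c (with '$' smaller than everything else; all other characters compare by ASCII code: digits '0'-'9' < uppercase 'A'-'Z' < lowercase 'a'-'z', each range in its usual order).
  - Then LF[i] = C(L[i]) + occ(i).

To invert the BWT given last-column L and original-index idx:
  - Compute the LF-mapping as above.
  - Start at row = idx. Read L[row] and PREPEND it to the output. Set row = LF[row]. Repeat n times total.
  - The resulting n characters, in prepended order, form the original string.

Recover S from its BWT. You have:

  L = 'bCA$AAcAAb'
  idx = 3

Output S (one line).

LF mapping: 7 6 1 0 2 3 9 4 5 8
Walk LF starting at row 3, prepending L[row]:
  step 1: row=3, L[3]='$', prepend. Next row=LF[3]=0
  step 2: row=0, L[0]='b', prepend. Next row=LF[0]=7
  step 3: row=7, L[7]='A', prepend. Next row=LF[7]=4
  step 4: row=4, L[4]='A', prepend. Next row=LF[4]=2
  step 5: row=2, L[2]='A', prepend. Next row=LF[2]=1
  step 6: row=1, L[1]='C', prepend. Next row=LF[1]=6
  step 7: row=6, L[6]='c', prepend. Next row=LF[6]=9
  step 8: row=9, L[9]='b', prepend. Next row=LF[9]=8
  step 9: row=8, L[8]='A', prepend. Next row=LF[8]=5
  step 10: row=5, L[5]='A', prepend. Next row=LF[5]=3
Reversed output: AAbcCAAAb$

Answer: AAbcCAAAb$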